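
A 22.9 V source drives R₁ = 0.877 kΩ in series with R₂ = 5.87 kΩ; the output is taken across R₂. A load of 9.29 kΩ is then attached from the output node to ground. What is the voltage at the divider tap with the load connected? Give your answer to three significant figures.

V_out ≈ 18.4 V

The load sits in parallel with R₂: R₂‖R_L = (5870 × 9290) / (5870 + 9290) = 3597 Ω.
V_out = 22.9 × 3597 / (877 + 3597) = 22.9 × 3597/4474 = 18.4 V.
(Unloaded it would have been 19.9 V.)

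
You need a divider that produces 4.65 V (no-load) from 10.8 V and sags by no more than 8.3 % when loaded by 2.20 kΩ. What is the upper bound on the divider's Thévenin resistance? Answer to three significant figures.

Loading drop = R_th/(R_th + R_L) ≤ 0.0830, so R_th ≤ R_L · ε/(1−ε) = 2.20 kΩ × 0.0830/0.9170 = 199 Ω.
(Any R1, R2 with R2/(R1+R2) = 0.431 and R1‖R2 ≤ 199 Ω will meet the spec.)

R_th ≤ 199 Ω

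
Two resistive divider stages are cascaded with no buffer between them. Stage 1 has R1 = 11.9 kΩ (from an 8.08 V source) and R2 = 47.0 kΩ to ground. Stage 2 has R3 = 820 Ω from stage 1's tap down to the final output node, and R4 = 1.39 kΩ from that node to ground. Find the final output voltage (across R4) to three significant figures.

Stage 2 presents R3+R4 = 2210 Ω as a load on stage 1's tap.
Stage 1's lower leg becomes R2‖(R3+R4) = 2111 Ω, so V_mid = 8.08 × 2111/14010 = 1.217 V.
Stage 2 is itself unloaded: V_out = V_mid × R4/(R3+R4) = 1.217 × 1390/2210 = 0.766 V.

V_out ≈ 0.766 V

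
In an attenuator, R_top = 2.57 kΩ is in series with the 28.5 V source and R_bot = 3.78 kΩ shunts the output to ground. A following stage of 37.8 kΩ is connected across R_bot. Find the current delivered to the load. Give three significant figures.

I_L ≈ 0.431 mA

R_bot‖R_L = 3.436 kΩ; V_out = 28.5 × 3.436/6.006 = 16.31 V.
I_L = V_out / R_L = 16.31 / 37.8 kΩ = 0.431 mA.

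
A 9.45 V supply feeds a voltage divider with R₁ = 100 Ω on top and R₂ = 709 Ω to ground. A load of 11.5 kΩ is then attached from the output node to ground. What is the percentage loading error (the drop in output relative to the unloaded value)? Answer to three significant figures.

0.756 %

The divider's output (Thévenin) resistance is R₁‖R₂ = 87.64 Ω.
Fractional drop under load = R_th/(R_th + R_L) = 87.64 / (87.64 + 11500) = 0.007563.
So the output falls by 0.756 %.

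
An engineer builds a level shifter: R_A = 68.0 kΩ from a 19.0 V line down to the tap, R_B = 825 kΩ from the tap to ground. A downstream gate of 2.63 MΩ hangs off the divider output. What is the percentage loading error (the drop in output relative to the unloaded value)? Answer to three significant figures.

2.33 %

The divider's output (Thévenin) resistance is R_A‖R_B = 62.82 kΩ.
Fractional drop under load = R_th/(R_th + R_L) = 62.82 / (62.82 + 2630) = 0.02333.
So the output falls by 2.33 %.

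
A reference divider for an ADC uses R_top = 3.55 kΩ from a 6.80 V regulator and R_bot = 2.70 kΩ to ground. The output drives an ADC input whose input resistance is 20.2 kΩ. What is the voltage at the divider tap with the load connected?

V_out ≈ 2.73 V

The load sits in parallel with R_bot: R_bot‖R_L = (2.70 × 20.2) / (2.70 + 20.2) = 2.382 kΩ.
V_out = 6.80 × 2.382 / (3.55 + 2.382) = 6.80 × 2.382/5.932 = 2.73 V.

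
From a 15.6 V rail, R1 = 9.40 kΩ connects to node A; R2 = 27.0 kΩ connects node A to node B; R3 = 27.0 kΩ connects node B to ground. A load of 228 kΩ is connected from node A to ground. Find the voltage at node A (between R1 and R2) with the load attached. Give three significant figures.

Below node A the series string R2+R3 = 54.00 kΩ sits in parallel with the 228 kΩ load: 43.66 kΩ.
V_A = 15.6 × 43.66/(9.40 + 43.66) = 12.8 V.

V ≈ 12.8 V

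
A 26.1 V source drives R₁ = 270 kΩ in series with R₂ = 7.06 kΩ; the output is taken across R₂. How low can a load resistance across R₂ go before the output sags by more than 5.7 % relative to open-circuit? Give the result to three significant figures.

R_L(min) ≈ 114 kΩ

Output resistance R_th = R₁‖R₂ = (270 × 7.06)/277.1 = 6.880 kΩ.
The fractional drop is R_th/(R_th + R_L); requiring this ≤ 0.0570 gives R_L ≥ R_th(1/0.0570 − 1) = 6.880 × 16.54 = 114 kΩ.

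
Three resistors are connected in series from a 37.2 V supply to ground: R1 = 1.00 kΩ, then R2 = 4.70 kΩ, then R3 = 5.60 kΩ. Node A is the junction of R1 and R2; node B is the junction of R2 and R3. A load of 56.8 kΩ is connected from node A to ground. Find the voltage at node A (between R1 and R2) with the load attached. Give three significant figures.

V ≈ 33.4 V

Below node A the series string R2+R3 = 10.30 kΩ sits in parallel with the 56.8 kΩ load: 8.719 kΩ.
V_A = 37.2 × 8.719/(1.00 + 8.719) = 33.4 V.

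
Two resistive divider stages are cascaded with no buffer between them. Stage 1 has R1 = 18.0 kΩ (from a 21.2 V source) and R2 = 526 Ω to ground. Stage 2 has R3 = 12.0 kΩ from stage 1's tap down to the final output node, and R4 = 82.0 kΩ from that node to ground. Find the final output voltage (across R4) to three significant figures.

Stage 2 presents R3+R4 = 94000 Ω as a load on stage 1's tap.
Stage 1's lower leg becomes R2‖(R3+R4) = 523.1 Ω, so V_mid = 21.2 × 523.1/18520 = 0.5987 V.
Stage 2 is itself unloaded: V_out = V_mid × R4/(R3+R4) = 0.5987 × 82000/94000 = 0.522 V.

V_out ≈ 0.522 V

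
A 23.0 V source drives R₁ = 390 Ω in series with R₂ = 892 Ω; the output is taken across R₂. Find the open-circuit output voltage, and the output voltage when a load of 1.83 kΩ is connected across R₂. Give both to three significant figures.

Open-circuit: V = 23.0 × 892/(390 + 892) = 16.0 V.
With the load, R₂ becomes R₂‖R_L = 599.7 Ω, so V = 23.0 × 599.7/989.7 = 13.9 V.

Unloaded: 16.0 V; loaded: 13.9 V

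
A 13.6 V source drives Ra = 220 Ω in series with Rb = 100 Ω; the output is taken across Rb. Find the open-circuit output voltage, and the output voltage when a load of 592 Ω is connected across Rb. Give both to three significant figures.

Open-circuit: V = 13.6 × 100/(220 + 100) = 4.25 V.
With the load, Rb becomes Rb‖R_L = 85.55 Ω, so V = 13.6 × 85.55/305.5 = 3.81 V.

Unloaded: 4.25 V; loaded: 3.81 V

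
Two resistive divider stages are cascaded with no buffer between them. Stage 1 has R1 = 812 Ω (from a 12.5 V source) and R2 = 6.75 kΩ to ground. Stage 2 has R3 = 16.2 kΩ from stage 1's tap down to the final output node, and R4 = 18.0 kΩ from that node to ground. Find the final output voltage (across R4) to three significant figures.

Stage 2 presents R3+R4 = 34200 Ω as a load on stage 1's tap.
Stage 1's lower leg becomes R2‖(R3+R4) = 5637 Ω, so V_mid = 12.5 × 5637/6449 = 10.93 V.
Stage 2 is itself unloaded: V_out = V_mid × R4/(R3+R4) = 10.93 × 18000/34200 = 5.75 V.

V_out ≈ 5.75 V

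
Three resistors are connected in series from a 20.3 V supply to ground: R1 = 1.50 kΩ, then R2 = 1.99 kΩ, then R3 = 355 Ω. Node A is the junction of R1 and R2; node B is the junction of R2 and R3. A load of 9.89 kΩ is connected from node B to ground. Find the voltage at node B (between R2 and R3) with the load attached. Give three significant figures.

At node B, R3 is in parallel with the load: R3‖R_L = 342.7 Ω.
Below node A the resistance is R2 + (R3‖R_L) = 2333 Ω, so V_A = 20.3 × 2333/3833 = 12.36 V.
Then V_B = V_A × (R3‖R_L)/(R2 + R3‖R_L) = 12.36 × 342.7/2333 = 1.82 V.

V ≈ 1.82 V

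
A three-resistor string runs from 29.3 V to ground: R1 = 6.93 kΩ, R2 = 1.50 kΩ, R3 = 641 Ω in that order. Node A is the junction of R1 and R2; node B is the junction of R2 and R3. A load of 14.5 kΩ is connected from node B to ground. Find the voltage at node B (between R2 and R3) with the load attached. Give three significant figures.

At node B, R3 is in parallel with the load: R3‖R_L = 613.9 Ω.
Below node A the resistance is R2 + (R3‖R_L) = 2114 Ω, so V_A = 29.3 × 2114/9044 = 6.848 V.
Then V_B = V_A × (R3‖R_L)/(R2 + R3‖R_L) = 6.848 × 613.9/2114 = 1.99 V.

V ≈ 1.99 V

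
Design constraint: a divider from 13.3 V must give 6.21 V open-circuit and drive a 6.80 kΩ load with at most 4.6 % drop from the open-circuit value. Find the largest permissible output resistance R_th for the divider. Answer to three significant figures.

R_th ≤ 328 Ω

Loading drop = R_th/(R_th + R_L) ≤ 0.0460, so R_th ≤ R_L · ε/(1−ε) = 6.80 kΩ × 0.0460/0.9540 = 328 Ω.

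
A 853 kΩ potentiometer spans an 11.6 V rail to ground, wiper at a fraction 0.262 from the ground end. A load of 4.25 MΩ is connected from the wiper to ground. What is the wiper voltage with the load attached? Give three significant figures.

V ≈ 2.93 V

The wiper splits the pot into (1−α)R = 629.5 kΩ above and αR = 223.5 kΩ below.
Lower section ‖ load = 212.3 kΩ.
V_wiper = 11.6 × 212.3/(629.5 + 212.3) = 2.93 V.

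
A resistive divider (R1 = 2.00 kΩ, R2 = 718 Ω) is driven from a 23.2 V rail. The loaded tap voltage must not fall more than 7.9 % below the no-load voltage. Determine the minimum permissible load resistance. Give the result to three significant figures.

R_L(min) ≈ 6.16 kΩ

Output resistance R_th = R1‖R2 = (2000 × 718)/2718 = 528.3 Ω.
The fractional drop is R_th/(R_th + R_L); requiring this ≤ 0.0790 gives R_L ≥ R_th(1/0.0790 − 1) = 528.3 × 11.66 = 6.16 kΩ.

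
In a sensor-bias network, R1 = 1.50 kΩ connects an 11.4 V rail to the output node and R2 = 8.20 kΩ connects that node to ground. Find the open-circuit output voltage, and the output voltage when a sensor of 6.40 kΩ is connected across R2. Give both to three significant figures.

Unloaded: 9.64 V; loaded: 8.04 V

Open-circuit: V = 11.4 × 8.20/(1.50 + 8.20) = 9.64 V.
With the load, R2 becomes R2‖R_L = 3.595 kΩ, so V = 11.4 × 3.595/5.095 = 8.04 V.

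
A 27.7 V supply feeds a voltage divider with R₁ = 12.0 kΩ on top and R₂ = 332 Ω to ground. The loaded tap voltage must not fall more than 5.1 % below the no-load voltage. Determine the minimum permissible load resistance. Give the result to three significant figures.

Output resistance R_th = R₁‖R₂ = (12000 × 332)/12330 = 323.1 Ω.
The fractional drop is R_th/(R_th + R_L); requiring this ≤ 0.0510 gives R_L ≥ R_th(1/0.0510 − 1) = 323.1 × 18.61 = 6.01 kΩ.

R_L(min) ≈ 6.01 kΩ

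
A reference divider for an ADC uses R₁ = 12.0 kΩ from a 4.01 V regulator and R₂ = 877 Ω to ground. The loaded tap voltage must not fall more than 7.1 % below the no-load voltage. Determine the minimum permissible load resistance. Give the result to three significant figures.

Output resistance R_th = R₁‖R₂ = (12000 × 877)/12880 = 817.3 Ω.
The fractional drop is R_th/(R_th + R_L); requiring this ≤ 0.0710 gives R_L ≥ R_th(1/0.0710 − 1) = 817.3 × 13.08 = 10.7 kΩ.

R_L(min) ≈ 10.7 kΩ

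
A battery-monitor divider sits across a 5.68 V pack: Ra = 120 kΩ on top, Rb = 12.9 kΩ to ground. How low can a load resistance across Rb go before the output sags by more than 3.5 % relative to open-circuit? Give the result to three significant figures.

Output resistance R_th = Ra‖Rb = (120 × 12.9)/132.9 = 11.65 kΩ.
The fractional drop is R_th/(R_th + R_L); requiring this ≤ 0.0350 gives R_L ≥ R_th(1/0.0350 − 1) = 11.65 × 27.57 = 321 kΩ.

R_L(min) ≈ 321 kΩ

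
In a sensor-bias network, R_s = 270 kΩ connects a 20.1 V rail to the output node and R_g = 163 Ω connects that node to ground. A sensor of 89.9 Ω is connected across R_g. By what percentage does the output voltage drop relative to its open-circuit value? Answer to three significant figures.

64.4 %

The divider's output (Thévenin) resistance is R_s‖R_g = 162.9 Ω.
Fractional drop under load = R_th/(R_th + R_L) = 162.9 / (162.9 + 89.9) = 0.6444.
So the output falls by 64.4 %.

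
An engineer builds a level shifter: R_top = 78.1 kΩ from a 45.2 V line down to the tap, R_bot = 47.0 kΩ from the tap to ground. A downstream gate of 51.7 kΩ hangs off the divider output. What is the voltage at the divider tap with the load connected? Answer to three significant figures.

The load sits in parallel with R_bot: R_bot‖R_L = (47.0 × 51.7) / (47.0 + 51.7) = 24.62 kΩ.
V_out = 45.2 × 24.62 / (78.1 + 24.62) = 45.2 × 24.62/102.7 = 10.8 V.
(Unloaded it would have been 17.0 V.)

V_out ≈ 10.8 V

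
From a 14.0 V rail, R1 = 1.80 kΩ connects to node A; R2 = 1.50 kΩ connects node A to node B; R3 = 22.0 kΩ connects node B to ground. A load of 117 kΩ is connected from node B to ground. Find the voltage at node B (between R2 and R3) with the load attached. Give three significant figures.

V ≈ 11.9 V

At node B, R3 is in parallel with the load: R3‖R_L = 18.52 kΩ.
Below node A the resistance is R2 + (R3‖R_L) = 20.02 kΩ, so V_A = 14.0 × 20.02/21.82 = 12.84 V.
Then V_B = V_A × (R3‖R_L)/(R2 + R3‖R_L) = 12.84 × 18.52/20.02 = 11.9 V.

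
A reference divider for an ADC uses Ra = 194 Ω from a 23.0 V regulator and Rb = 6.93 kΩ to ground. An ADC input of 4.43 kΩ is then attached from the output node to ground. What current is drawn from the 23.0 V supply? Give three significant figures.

I ≈ 7.94 mA

Rb‖R_L = 2702 Ω, so the source sees Ra + Rb‖R_L = 2896 Ω.
I = 23.0 V / 2896 Ω = 7.94 mA.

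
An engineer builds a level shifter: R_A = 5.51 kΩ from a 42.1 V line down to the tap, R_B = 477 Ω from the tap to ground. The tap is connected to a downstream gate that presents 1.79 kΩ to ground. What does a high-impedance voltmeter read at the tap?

V_out ≈ 2.69 V

The load sits in parallel with R_B: R_B‖R_L = (477 × 1790) / (477 + 1790) = 376.6 Ω.
V_out = 42.1 × 376.6 / (5510 + 376.6) = 42.1 × 376.6/5887 = 2.69 V.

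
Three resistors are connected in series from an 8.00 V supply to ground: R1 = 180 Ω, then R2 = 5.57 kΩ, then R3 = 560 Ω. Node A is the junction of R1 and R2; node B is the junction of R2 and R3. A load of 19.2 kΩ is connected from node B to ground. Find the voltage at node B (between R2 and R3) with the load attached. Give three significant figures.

V ≈ 0.692 V

At node B, R3 is in parallel with the load: R3‖R_L = 544.1 Ω.
Below node A the resistance is R2 + (R3‖R_L) = 6114 Ω, so V_A = 8.00 × 6114/6294 = 7.771 V.
Then V_B = V_A × (R3‖R_L)/(R2 + R3‖R_L) = 7.771 × 544.1/6114 = 0.692 V.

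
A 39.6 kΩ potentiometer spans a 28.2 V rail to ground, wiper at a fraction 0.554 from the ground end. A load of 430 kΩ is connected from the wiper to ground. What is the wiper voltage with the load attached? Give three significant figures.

V ≈ 15.3 V

The wiper splits the pot into (1−α)R = 17.66 kΩ above and αR = 21.94 kΩ below.
Lower section ‖ load = 20.87 kΩ.
V_wiper = 28.2 × 20.87/(17.66 + 20.87) = 15.3 V.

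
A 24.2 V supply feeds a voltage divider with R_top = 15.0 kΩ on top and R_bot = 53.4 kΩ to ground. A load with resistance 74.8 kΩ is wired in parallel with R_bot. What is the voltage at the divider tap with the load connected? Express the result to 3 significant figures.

V_out ≈ 16.3 V

The load sits in parallel with R_bot: R_bot‖R_L = (53.4 × 74.8) / (53.4 + 74.8) = 31.16 kΩ.
V_out = 24.2 × 31.16 / (15.0 + 31.16) = 24.2 × 31.16/46.16 = 16.3 V.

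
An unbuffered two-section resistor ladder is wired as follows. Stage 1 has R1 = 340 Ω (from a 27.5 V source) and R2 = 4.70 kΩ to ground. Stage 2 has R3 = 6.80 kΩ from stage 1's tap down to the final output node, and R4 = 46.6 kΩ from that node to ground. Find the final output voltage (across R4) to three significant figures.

V_out ≈ 22.2 V

Stage 2 presents R3+R4 = 53400 Ω as a load on stage 1's tap.
Stage 1's lower leg becomes R2‖(R3+R4) = 4320 Ω, so V_mid = 27.5 × 4320/4660 = 25.49 V.
Stage 2 is itself unloaded: V_out = V_mid × R4/(R3+R4) = 25.49 × 46600/53400 = 22.2 V.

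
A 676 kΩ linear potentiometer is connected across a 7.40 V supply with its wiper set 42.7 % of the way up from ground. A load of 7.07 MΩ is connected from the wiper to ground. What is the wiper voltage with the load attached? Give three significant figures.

V ≈ 3.09 V

The wiper splits the pot into (1−α)R = 387.3 kΩ above and αR = 288.7 kΩ below.
Lower section ‖ load = 277.3 kΩ.
V_wiper = 7.40 × 277.3/(387.3 + 277.3) = 3.09 V.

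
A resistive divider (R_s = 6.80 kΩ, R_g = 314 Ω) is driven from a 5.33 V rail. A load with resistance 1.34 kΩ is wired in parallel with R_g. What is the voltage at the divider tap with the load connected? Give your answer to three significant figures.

The load sits in parallel with R_g: R_g‖R_L = (314 × 1340) / (314 + 1340) = 254.4 Ω.
V_out = 5.33 × 254.4 / (6800 + 254.4) = 5.33 × 254.4/7054 = 0.192 V.

V_out ≈ 0.192 V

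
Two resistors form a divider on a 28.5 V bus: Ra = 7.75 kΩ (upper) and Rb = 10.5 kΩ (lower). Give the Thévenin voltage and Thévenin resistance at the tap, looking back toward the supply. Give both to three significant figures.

V_th = 16.4 V, R_th = 4.46 kΩ

V_th is the open-circuit tap voltage: 28.5 × 10.5/(7.75 + 10.5) = 16.4 V.
With the supply zeroed, Ra and Rb appear in parallel from the tap: R_th = Ra‖Rb = (7.75 × 10.5)/18.25 = 4.46 kΩ.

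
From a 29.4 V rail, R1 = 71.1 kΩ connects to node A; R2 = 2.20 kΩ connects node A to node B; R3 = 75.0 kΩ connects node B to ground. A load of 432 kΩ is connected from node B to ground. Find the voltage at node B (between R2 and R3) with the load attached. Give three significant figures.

V ≈ 13.7 V

At node B, R3 is in parallel with the load: R3‖R_L = 63.91 kΩ.
Below node A the resistance is R2 + (R3‖R_L) = 66.11 kΩ, so V_A = 29.4 × 66.11/137.2 = 14.16 V.
Then V_B = V_A × (R3‖R_L)/(R2 + R3‖R_L) = 14.16 × 63.91/66.11 = 13.7 V.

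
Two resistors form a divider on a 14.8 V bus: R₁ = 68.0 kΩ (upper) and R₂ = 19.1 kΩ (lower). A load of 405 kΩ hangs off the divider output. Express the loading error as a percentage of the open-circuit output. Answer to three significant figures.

The divider's output (Thévenin) resistance is R₁‖R₂ = 14.91 kΩ.
Fractional drop under load = R_th/(R_th + R_L) = 14.91 / (14.91 + 405) = 0.03551.
So the output falls by 3.55 %.

3.55 %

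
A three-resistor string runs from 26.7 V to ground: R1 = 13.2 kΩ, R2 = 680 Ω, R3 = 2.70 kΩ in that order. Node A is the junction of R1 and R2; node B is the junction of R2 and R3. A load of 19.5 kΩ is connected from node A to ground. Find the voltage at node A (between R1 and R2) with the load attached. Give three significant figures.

V ≈ 4.78 V

Below node A the series string R2+R3 = 3380 Ω sits in parallel with the 19500 Ω load: 2881 Ω.
V_A = 26.7 × 2881/(13200 + 2881) = 4.78 V.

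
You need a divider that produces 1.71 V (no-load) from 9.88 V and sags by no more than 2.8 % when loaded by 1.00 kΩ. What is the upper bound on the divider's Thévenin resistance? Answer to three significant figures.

Loading drop = R_th/(R_th + R_L) ≤ 0.0280, so R_th ≤ R_L · ε/(1−ε) = 1.00 kΩ × 0.0280/0.9720 = 28.8 Ω.

R_th ≤ 28.8 Ω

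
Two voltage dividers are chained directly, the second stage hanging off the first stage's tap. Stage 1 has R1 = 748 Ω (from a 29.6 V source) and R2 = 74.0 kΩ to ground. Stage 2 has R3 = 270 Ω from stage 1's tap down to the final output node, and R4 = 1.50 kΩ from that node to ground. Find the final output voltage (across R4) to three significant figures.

V_out ≈ 17.5 V

Stage 2 presents R3+R4 = 1770 Ω as a load on stage 1's tap.
Stage 1's lower leg becomes R2‖(R3+R4) = 1729 Ω, so V_mid = 29.6 × 1729/2477 = 20.66 V.
Stage 2 is itself unloaded: V_out = V_mid × R4/(R3+R4) = 20.66 × 1500/1770 = 17.5 V.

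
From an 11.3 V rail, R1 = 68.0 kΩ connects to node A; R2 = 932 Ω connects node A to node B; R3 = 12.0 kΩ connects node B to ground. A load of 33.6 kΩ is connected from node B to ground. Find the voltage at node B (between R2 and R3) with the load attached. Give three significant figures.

At node B, R3 is in parallel with the load: R3‖R_L = 8842 Ω.
Below node A the resistance is R2 + (R3‖R_L) = 9774 Ω, so V_A = 11.3 × 9774/77770 = 1.420 V.
Then V_B = V_A × (R3‖R_L)/(R2 + R3‖R_L) = 1.420 × 8842/9774 = 1.28 V.

V ≈ 1.28 V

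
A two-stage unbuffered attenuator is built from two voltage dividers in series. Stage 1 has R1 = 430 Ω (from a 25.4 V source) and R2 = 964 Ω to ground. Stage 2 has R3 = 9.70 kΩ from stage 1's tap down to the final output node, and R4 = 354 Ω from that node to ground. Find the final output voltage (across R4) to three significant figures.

Stage 2 presents R3+R4 = 10050 Ω as a load on stage 1's tap.
Stage 1's lower leg becomes R2‖(R3+R4) = 879.7 Ω, so V_mid = 25.4 × 879.7/1310 = 17.06 V.
Stage 2 is itself unloaded: V_out = V_mid × R4/(R3+R4) = 17.06 × 354/10050 = 0.601 V.

V_out ≈ 0.601 V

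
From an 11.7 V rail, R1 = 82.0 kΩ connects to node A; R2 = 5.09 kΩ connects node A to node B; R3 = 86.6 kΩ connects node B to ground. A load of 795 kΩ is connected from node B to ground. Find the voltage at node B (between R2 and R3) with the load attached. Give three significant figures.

At node B, R3 is in parallel with the load: R3‖R_L = 78.09 kΩ.
Below node A the resistance is R2 + (R3‖R_L) = 83.18 kΩ, so V_A = 11.7 × 83.18/165.2 = 5.892 V.
Then V_B = V_A × (R3‖R_L)/(R2 + R3‖R_L) = 5.892 × 78.09/83.18 = 5.53 V.

V ≈ 5.53 V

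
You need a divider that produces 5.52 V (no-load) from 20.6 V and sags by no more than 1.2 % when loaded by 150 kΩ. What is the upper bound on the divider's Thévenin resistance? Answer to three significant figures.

R_th ≤ 1.82 kΩ

Loading drop = R_th/(R_th + R_L) ≤ 0.0120, so R_th ≤ R_L · ε/(1−ε) = 150 kΩ × 0.0120/0.9880 = 1.82 kΩ.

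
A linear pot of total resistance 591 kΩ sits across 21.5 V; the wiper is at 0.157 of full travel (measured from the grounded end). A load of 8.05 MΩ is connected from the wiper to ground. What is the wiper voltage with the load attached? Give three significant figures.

V ≈ 3.34 V

The wiper splits the pot into (1−α)R = 498.2 kΩ above and αR = 92.79 kΩ below.
Lower section ‖ load = 91.73 kΩ.
V_wiper = 21.5 × 91.73/(498.2 + 91.73) = 3.34 V.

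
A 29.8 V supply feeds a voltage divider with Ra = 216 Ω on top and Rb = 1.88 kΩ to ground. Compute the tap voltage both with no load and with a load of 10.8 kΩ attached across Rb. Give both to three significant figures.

Open-circuit: V = 29.8 × 1880/(216 + 1880) = 26.7 V.
With the load, Rb becomes Rb‖R_L = 1601 Ω, so V = 29.8 × 1601/1817 = 26.3 V.

Unloaded: 26.7 V; loaded: 26.3 V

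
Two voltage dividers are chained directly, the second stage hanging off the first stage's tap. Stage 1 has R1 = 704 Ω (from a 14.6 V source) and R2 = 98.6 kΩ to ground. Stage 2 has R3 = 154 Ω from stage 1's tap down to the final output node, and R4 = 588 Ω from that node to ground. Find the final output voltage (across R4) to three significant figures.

V_out ≈ 5.92 V

Stage 2 presents R3+R4 = 742.0 Ω as a load on stage 1's tap.
Stage 1's lower leg becomes R2‖(R3+R4) = 736.5 Ω, so V_mid = 14.6 × 736.5/1440 = 7.464 V.
Stage 2 is itself unloaded: V_out = V_mid × R4/(R3+R4) = 7.464 × 588/742.0 = 5.92 V.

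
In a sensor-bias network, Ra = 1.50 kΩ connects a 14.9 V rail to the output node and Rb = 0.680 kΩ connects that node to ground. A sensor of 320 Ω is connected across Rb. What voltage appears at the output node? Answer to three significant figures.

V_out ≈ 1.89 V

The load sits in parallel with Rb: Rb‖R_L = (680 × 320) / (680 + 320) = 217.6 Ω.
V_out = 14.9 × 217.6 / (1500 + 217.6) = 14.9 × 217.6/1718 = 1.89 V.
(Unloaded it would have been 4.65 V.)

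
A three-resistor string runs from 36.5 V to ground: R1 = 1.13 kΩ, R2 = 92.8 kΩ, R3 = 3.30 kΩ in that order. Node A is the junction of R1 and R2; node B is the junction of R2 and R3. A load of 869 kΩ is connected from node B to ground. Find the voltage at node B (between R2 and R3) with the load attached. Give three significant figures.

At node B, R3 is in parallel with the load: R3‖R_L = 3.288 kΩ.
Below node A the resistance is R2 + (R3‖R_L) = 96.09 kΩ, so V_A = 36.5 × 96.09/97.22 = 36.08 V.
Then V_B = V_A × (R3‖R_L)/(R2 + R3‖R_L) = 36.08 × 3.288/96.09 = 1.23 V.

V ≈ 1.23 V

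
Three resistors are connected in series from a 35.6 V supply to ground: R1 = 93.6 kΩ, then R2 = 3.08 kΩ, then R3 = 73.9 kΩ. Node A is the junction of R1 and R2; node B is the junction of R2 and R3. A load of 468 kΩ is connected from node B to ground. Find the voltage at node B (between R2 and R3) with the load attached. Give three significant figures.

At node B, R3 is in parallel with the load: R3‖R_L = 63.82 kΩ.
Below node A the resistance is R2 + (R3‖R_L) = 66.90 kΩ, so V_A = 35.6 × 66.90/160.5 = 14.84 V.
Then V_B = V_A × (R3‖R_L)/(R2 + R3‖R_L) = 14.84 × 63.82/66.90 = 14.2 V.

V ≈ 14.2 V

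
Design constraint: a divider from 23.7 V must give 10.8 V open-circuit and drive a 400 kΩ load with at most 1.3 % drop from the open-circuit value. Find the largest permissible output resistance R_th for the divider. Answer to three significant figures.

R_th ≤ 5.27 kΩ

Loading drop = R_th/(R_th + R_L) ≤ 0.0130, so R_th ≤ R_L · ε/(1−ε) = 400 kΩ × 0.0130/0.9870 = 5.27 kΩ.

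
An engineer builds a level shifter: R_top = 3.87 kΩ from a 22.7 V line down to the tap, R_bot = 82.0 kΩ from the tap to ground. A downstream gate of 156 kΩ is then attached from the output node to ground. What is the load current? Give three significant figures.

I_L ≈ 0.136 mA

R_bot‖R_L = 53.75 kΩ; V_out = 22.7 × 53.75/57.62 = 21.18 V.
I_L = V_out / R_L = 21.18 / 156 kΩ = 0.136 mA.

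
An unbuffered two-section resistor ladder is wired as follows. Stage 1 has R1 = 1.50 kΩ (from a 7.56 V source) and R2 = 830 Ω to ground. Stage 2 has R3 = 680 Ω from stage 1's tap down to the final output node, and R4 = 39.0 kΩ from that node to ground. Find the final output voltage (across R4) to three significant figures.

V_out ≈ 2.61 V

Stage 2 presents R3+R4 = 39680 Ω as a load on stage 1's tap.
Stage 1's lower leg becomes R2‖(R3+R4) = 813.0 Ω, so V_mid = 7.56 × 813.0/2313 = 2.657 V.
Stage 2 is itself unloaded: V_out = V_mid × R4/(R3+R4) = 2.657 × 39000/39680 = 2.61 V.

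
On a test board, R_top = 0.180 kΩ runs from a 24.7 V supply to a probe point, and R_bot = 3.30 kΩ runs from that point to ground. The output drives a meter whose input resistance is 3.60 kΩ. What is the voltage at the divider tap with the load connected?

V_out ≈ 22.4 V

The load sits in parallel with R_bot: R_bot‖R_L = (3300 × 3600) / (3300 + 3600) = 1722 Ω.
V_out = 24.7 × 1722 / (180 + 1722) = 24.7 × 1722/1902 = 22.4 V.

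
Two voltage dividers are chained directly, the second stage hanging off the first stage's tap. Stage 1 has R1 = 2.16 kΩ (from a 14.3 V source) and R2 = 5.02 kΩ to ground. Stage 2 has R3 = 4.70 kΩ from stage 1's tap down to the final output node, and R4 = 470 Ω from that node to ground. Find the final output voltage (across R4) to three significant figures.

Stage 2 presents R3+R4 = 5170 Ω as a load on stage 1's tap.
Stage 1's lower leg becomes R2‖(R3+R4) = 2547 Ω, so V_mid = 14.3 × 2547/4707 = 7.738 V.
Stage 2 is itself unloaded: V_out = V_mid × R4/(R3+R4) = 7.738 × 470/5170 = 0.703 V.

V_out ≈ 0.703 V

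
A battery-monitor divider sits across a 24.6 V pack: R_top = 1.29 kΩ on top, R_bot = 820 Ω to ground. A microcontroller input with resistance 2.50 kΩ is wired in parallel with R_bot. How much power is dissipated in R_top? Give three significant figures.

P ≈ 215 mW

Total resistance from the source is R_top + (R_bot‖R_L) = 1907 Ω, so I = 24.6/1907 Ω = 12.90 mA.
P = I²·R_top = (12.90 mA)² × 1.29 kΩ = 215 mW.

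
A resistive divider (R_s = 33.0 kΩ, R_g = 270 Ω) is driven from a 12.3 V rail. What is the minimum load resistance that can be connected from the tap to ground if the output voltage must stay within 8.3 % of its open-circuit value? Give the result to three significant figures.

Output resistance R_th = R_s‖R_g = (33000 × 270)/33270 = 267.8 Ω.
The fractional drop is R_th/(R_th + R_L); requiring this ≤ 0.0830 gives R_L ≥ R_th(1/0.0830 − 1) = 267.8 × 11.05 = 2.96 kΩ.

R_L(min) ≈ 2.96 kΩ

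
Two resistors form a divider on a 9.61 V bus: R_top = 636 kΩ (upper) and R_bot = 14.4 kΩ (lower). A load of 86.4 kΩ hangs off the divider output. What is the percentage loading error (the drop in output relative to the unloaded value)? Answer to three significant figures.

14.0 %

Unloaded V = 9.61 × 14.4/650.4 = 0.21277 V.
Loaded: R_bot‖R_L = 12.34 kΩ, giving V = 9.61 × 12.34/648.3 = 0.18295 V.
Drop = (0.21277 − 0.18295) / 0.21277 = 14.0 %.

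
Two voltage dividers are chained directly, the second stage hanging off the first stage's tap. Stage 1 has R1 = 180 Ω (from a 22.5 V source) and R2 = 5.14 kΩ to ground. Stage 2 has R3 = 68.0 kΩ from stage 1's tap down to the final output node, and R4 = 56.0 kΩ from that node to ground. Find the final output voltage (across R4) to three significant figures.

Stage 2 presents R3+R4 = 124000 Ω as a load on stage 1's tap.
Stage 1's lower leg becomes R2‖(R3+R4) = 4935 Ω, so V_mid = 22.5 × 4935/5115 = 21.71 V.
Stage 2 is itself unloaded: V_out = V_mid × R4/(R3+R4) = 21.71 × 56000/124000 = 9.80 V.

V_out ≈ 9.80 V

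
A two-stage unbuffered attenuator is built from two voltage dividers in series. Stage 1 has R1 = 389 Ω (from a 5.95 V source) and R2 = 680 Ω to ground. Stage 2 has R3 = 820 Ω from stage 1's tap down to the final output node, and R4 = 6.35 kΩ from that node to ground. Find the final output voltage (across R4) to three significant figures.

Stage 2 presents R3+R4 = 7170 Ω as a load on stage 1's tap.
Stage 1's lower leg becomes R2‖(R3+R4) = 621.1 Ω, so V_mid = 5.95 × 621.1/1010 = 3.659 V.
Stage 2 is itself unloaded: V_out = V_mid × R4/(R3+R4) = 3.659 × 6350/7170 = 3.24 V.

V_out ≈ 3.24 V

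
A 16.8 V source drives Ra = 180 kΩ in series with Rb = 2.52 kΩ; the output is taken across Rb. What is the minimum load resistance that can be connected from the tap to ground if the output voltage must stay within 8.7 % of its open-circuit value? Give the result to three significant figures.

R_L(min) ≈ 26.1 kΩ

Output resistance R_th = Ra‖Rb = (180 × 2.52)/182.5 = 2.485 kΩ.
The fractional drop is R_th/(R_th + R_L); requiring this ≤ 0.0870 gives R_L ≥ R_th(1/0.0870 − 1) = 2.485 × 10.49 = 26.1 kΩ.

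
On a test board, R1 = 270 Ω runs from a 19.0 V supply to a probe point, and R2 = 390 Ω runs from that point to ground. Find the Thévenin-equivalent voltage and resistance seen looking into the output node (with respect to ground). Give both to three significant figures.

V_th is the open-circuit tap voltage: 19.0 × 390/(270 + 390) = 11.2 V.
With the supply zeroed, R1 and R2 appear in parallel from the tap: R_th = R1‖R2 = (270 × 390)/660.0 = 160 Ω.

V_th = 11.2 V, R_th = 160 Ω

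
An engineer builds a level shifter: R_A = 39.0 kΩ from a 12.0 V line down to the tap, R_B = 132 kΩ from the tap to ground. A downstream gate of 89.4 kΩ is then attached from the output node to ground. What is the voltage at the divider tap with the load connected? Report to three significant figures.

V_out ≈ 6.93 V

The load sits in parallel with R_B: R_B‖R_L = (132 × 89.4) / (132 + 89.4) = 53.30 kΩ.
V_out = 12.0 × 53.30 / (39.0 + 53.30) = 12.0 × 53.30/92.30 = 6.93 V.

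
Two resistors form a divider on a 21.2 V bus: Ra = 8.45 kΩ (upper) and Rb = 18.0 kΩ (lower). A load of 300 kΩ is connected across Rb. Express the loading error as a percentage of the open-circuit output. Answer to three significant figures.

The divider's output (Thévenin) resistance is Ra‖Rb = 5.750 kΩ.
Fractional drop under load = R_th/(R_th + R_L) = 5.750 / (5.750 + 300) = 0.01881.
So the output falls by 1.88 %.

1.88 %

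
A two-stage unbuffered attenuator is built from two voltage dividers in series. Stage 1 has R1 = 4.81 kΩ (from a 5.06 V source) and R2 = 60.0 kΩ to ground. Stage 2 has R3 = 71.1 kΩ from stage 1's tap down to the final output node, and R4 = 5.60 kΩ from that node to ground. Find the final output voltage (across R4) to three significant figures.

V_out ≈ 0.323 V

Stage 2 presents R3+R4 = 76.70 kΩ as a load on stage 1's tap.
Stage 1's lower leg becomes R2‖(R3+R4) = 33.66 kΩ, so V_mid = 5.06 × 33.66/38.47 = 4.427 V.
Stage 2 is itself unloaded: V_out = V_mid × R4/(R3+R4) = 4.427 × 5.60/76.70 = 0.323 V.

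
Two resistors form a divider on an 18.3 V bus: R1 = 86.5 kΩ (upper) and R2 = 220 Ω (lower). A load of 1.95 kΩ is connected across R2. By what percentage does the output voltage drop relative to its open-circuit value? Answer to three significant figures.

10.1 %

Unloaded V = 18.3 × 220/86720 = 0.046425 V.
Loaded: R2‖R_L = 197.7 Ω, giving V = 18.3 × 197.7/86700 = 0.041729 V.
Drop = (0.046425 − 0.041729) / 0.046425 = 10.1 %.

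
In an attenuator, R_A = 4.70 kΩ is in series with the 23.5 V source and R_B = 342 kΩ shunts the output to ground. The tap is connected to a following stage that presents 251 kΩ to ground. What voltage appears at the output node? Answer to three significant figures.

V_out ≈ 22.8 V

The load sits in parallel with R_B: R_B‖R_L = (342 × 251) / (342 + 251) = 144.8 kΩ.
V_out = 23.5 × 144.8 / (4.70 + 144.8) = 23.5 × 144.8/149.5 = 22.8 V.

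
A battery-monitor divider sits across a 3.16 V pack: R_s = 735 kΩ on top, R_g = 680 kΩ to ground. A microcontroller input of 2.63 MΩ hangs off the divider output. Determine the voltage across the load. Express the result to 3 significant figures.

V_out ≈ 1.34 V

The load sits in parallel with R_g: R_g‖R_L = (680 × 2630) / (680 + 2630) = 540.3 kΩ.
V_out = 3.16 × 540.3 / (735 + 540.3) = 3.16 × 540.3/1275 = 1.34 V.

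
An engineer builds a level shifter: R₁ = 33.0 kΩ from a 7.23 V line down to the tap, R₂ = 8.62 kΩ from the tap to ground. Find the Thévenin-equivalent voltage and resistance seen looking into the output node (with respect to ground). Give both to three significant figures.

V_th = 1.50 V, R_th = 6.83 kΩ

V_th is the open-circuit tap voltage: 7.23 × 8.62/(33.0 + 8.62) = 1.50 V.
With the supply zeroed, R₁ and R₂ appear in parallel from the tap: R_th = R₁‖R₂ = (33.0 × 8.62)/41.62 = 6.83 kΩ.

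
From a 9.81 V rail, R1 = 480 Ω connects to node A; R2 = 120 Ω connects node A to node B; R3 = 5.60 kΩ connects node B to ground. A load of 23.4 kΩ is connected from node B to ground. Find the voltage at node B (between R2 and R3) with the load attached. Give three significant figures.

At node B, R3 is in parallel with the load: R3‖R_L = 4519 Ω.
Below node A the resistance is R2 + (R3‖R_L) = 4639 Ω, so V_A = 9.81 × 4639/5119 = 8.890 V.
Then V_B = V_A × (R3‖R_L)/(R2 + R3‖R_L) = 8.890 × 4519/4639 = 8.66 V.

V ≈ 8.66 V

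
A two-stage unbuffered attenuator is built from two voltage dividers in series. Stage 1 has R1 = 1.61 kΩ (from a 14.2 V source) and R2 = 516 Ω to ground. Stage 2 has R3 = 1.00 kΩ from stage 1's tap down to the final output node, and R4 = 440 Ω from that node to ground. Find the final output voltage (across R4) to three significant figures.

V_out ≈ 0.828 V

Stage 2 presents R3+R4 = 1440 Ω as a load on stage 1's tap.
Stage 1's lower leg becomes R2‖(R3+R4) = 379.9 Ω, so V_mid = 14.2 × 379.9/1990 = 2.711 V.
Stage 2 is itself unloaded: V_out = V_mid × R4/(R3+R4) = 2.711 × 440/1440 = 0.828 V.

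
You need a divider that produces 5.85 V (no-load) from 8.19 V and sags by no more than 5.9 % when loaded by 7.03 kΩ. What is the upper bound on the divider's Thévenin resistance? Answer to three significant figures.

Loading drop = R_th/(R_th + R_L) ≤ 0.0590, so R_th ≤ R_L · ε/(1−ε) = 7.03 kΩ × 0.0590/0.9410 = 441 Ω.

R_th ≤ 441 Ω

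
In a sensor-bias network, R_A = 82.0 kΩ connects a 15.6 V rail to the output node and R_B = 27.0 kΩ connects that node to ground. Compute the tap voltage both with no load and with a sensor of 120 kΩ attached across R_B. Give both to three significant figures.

Open-circuit: V = 15.6 × 27.0/(82.0 + 27.0) = 3.86 V.
With the load, R_B becomes R_B‖R_L = 22.04 kΩ, so V = 15.6 × 22.04/104.0 = 3.30 V.

Unloaded: 3.86 V; loaded: 3.30 V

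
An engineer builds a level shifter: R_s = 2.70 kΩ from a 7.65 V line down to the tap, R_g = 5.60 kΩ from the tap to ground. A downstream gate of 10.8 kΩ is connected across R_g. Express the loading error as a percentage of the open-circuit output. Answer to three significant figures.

14.4 %

Unloaded V = 7.65 × 5.60/8.300 = 5.1614 V.
Loaded: R_g‖R_L = 3.688 kΩ, giving V = 7.65 × 3.688/6.388 = 4.4165 V.
Drop = (5.1614 − 4.4165) / 5.1614 = 14.4 %.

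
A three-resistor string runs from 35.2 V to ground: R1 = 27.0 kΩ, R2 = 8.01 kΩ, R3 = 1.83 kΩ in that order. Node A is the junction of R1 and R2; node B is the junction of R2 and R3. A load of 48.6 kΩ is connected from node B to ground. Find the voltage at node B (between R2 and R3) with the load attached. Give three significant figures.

At node B, R3 is in parallel with the load: R3‖R_L = 1.764 kΩ.
Below node A the resistance is R2 + (R3‖R_L) = 9.774 kΩ, so V_A = 35.2 × 9.774/36.77 = 9.355 V.
Then V_B = V_A × (R3‖R_L)/(R2 + R3‖R_L) = 9.355 × 1.764/9.774 = 1.69 V.

V ≈ 1.69 V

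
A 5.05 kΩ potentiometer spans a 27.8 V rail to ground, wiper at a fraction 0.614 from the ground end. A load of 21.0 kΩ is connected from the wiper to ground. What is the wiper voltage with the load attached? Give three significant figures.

The wiper splits the pot into (1−α)R = 1.949 kΩ above and αR = 3.101 kΩ below.
Lower section ‖ load = 2.702 kΩ.
V_wiper = 27.8 × 2.702/(1.949 + 2.702) = 16.1 V.

V ≈ 16.1 V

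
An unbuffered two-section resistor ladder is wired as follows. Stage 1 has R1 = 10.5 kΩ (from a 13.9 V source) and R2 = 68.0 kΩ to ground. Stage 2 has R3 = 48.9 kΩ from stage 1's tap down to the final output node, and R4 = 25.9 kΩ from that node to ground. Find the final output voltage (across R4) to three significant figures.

Stage 2 presents R3+R4 = 74.80 kΩ as a load on stage 1's tap.
Stage 1's lower leg becomes R2‖(R3+R4) = 35.62 kΩ, so V_mid = 13.9 × 35.62/46.12 = 10.74 V.
Stage 2 is itself unloaded: V_out = V_mid × R4/(R3+R4) = 10.74 × 25.9/74.80 = 3.72 V.

V_out ≈ 3.72 V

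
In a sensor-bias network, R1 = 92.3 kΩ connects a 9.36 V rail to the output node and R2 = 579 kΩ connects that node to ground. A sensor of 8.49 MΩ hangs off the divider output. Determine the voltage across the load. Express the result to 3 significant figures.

V_out ≈ 8.00 V

The load sits in parallel with R2: R2‖R_L = (579 × 8490) / (579 + 8490) = 542.0 kΩ.
V_out = 9.36 × 542.0 / (92.3 + 542.0) = 9.36 × 542.0/634.3 = 8.00 V.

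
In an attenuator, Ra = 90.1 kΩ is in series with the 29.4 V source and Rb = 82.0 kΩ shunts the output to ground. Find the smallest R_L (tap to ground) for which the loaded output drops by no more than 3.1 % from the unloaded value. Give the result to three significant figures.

Output resistance R_th = Ra‖Rb = (90.1 × 82.0)/172.1 = 42.93 kΩ.
The fractional drop is R_th/(R_th + R_L); requiring this ≤ 0.0310 gives R_L ≥ R_th(1/0.0310 − 1) = 42.93 × 31.26 = 1.34 MΩ.

R_L(min) ≈ 1.34 MΩ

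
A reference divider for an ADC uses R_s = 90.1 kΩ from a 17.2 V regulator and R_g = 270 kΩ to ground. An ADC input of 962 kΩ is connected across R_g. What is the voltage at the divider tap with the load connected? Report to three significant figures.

The load sits in parallel with R_g: R_g‖R_L = (270 × 962) / (270 + 962) = 210.8 kΩ.
V_out = 17.2 × 210.8 / (90.1 + 210.8) = 17.2 × 210.8/300.9 = 12.1 V.

V_out ≈ 12.1 V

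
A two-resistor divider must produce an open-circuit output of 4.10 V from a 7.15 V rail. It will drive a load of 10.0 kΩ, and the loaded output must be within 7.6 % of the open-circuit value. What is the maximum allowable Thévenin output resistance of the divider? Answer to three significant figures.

Loading drop = R_th/(R_th + R_L) ≤ 0.0760, so R_th ≤ R_L · ε/(1−ε) = 10.0 kΩ × 0.0760/0.9240 = 823 Ω.
(Any R1, R2 with R2/(R1+R2) = 0.573 and R1‖R2 ≤ 823 Ω will meet the spec.)

R_th ≤ 823 Ω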